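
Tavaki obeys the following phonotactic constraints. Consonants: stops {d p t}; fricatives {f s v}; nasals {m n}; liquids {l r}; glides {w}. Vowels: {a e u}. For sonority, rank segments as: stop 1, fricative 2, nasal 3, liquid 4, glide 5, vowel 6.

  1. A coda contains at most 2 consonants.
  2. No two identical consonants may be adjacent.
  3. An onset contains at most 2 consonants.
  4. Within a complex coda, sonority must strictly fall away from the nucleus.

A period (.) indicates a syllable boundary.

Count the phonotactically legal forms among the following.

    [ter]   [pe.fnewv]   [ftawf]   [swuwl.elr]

[ter] — σ1 onset /t/, coda /r/ ok → phonotactically legal
[pe.fnewv] — σ1 onset /p/, coda /∅/ ok; σ2 onset /fn/ (2C), coda /wv/ (5→2 falls) ok → phonotactically legal
[ftawf] — σ1 onset /ft/ (2C), coda /wf/ (5→2 falls) ok → phonotactically legal
[swuwl.elr] — violates constraint 4: syllable 2 coda /lr/: /l/ (liquid, 4) → /r/ (liquid, 4) does not fall → phonotactically illegal
Phonotactically legal: [ter], [pe.fnewv], [ftawf] → 3.

3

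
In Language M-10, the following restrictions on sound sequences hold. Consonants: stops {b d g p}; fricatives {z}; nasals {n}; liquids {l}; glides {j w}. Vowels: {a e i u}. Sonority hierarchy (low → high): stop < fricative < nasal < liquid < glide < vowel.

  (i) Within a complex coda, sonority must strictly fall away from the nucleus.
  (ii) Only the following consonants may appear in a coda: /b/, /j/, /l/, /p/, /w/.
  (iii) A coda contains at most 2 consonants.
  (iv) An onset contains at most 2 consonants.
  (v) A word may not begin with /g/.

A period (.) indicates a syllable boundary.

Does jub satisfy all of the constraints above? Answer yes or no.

jub — σ1 onset /j/, coda /b/ ok → licit

yes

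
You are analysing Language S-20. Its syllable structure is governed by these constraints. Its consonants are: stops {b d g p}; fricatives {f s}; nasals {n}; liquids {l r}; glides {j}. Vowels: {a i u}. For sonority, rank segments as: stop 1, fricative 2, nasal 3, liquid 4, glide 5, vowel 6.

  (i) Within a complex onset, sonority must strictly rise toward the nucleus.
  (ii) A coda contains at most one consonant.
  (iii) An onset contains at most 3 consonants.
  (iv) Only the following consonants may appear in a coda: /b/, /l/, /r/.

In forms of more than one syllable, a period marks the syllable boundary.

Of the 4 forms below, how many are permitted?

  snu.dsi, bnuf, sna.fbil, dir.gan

1

snu.dsi — σ1 onset /sn/ (2→3 rises), coda /∅/ ok; σ2 onset /ds/ (1→2 rises), coda /∅/ ok → permitted
bnuf — violates constraint (iv): syllable 1 coda contains /f/, which is not a licensed coda consonant → not permitted
sna.fbil — violates constraint (i): syllable 2 onset /fb/: /f/ (fricative, 2) → /b/ (stop, 1) does not rise → not permitted
dir.gan — violates constraint (iv): syllable 2 coda contains /n/, which is not a licensed coda consonant → not permitted
Permitted: snu.dsi → 1.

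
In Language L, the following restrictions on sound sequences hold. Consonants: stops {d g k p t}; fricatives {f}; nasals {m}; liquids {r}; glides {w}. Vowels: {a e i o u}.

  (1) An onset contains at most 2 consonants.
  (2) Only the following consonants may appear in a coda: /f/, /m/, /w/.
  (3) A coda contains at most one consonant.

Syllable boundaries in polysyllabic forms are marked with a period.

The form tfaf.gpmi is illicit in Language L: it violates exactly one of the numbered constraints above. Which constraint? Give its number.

1

tfaf.gpmi: syllable 2 onset /gpm/ has 3 consonants (> 2).
This is a violation of constraint 1: "An onset contains at most 2 consonants."
The remaining constraints (2, 3) are satisfied.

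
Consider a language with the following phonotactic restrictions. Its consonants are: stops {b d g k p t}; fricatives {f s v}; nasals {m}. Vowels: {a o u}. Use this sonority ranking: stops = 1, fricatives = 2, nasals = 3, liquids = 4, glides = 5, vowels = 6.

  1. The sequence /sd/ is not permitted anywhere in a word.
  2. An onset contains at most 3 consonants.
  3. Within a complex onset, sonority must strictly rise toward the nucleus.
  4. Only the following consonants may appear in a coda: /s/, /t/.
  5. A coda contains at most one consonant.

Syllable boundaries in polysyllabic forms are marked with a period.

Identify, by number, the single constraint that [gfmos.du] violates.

[gfmos.du]: contains banned sequence /sd/.
This is a violation of constraint 1: "The sequence /sd/ is not permitted anywhere in a word."
The remaining constraints (2, 3, 4, 5) are satisfied.

1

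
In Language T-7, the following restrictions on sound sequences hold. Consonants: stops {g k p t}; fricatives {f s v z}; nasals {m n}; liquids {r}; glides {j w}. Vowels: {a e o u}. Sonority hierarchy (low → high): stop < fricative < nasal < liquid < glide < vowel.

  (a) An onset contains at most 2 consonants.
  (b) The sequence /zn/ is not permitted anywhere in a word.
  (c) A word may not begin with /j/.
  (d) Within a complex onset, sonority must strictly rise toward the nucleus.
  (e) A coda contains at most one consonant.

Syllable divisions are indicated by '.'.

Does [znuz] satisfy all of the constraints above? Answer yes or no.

[znuz] — violates constraint (b): contains banned sequence /zn/ → ill-formed

no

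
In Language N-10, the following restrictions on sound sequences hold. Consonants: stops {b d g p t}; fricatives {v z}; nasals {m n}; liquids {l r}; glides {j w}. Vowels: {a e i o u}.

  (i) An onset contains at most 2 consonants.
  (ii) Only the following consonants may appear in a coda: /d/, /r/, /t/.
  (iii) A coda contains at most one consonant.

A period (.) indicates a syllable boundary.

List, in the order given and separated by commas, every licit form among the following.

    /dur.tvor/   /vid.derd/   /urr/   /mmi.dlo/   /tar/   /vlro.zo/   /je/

/dur.tvor/ — σ1 onset /d/, coda /r/ ok; σ2 onset /tv/ (2C), coda /r/ ok → licit
/vid.derd/ — violates constraint (iii): syllable 2 coda /rd/ has 2 consonants (> 1) → illicit
/urr/ — violates constraint (iii): syllable 1 coda /rr/ has 2 consonants (> 1) → illicit
/mmi.dlo/ — σ1 onset /mm/ (2C), coda /∅/ ok; σ2 onset /dl/ (2C), coda /∅/ ok → licit
/tar/ — σ1 onset /t/, coda /r/ ok → licit
/vlro.zo/ — violates constraint (i): syllable 1 onset /vlr/ has 3 consonants (> 2) → illicit
/je/ — σ1 onset /j/, coda /∅/ ok → licit

/dur.tvor/, /mmi.dlo/, /tar/, /je/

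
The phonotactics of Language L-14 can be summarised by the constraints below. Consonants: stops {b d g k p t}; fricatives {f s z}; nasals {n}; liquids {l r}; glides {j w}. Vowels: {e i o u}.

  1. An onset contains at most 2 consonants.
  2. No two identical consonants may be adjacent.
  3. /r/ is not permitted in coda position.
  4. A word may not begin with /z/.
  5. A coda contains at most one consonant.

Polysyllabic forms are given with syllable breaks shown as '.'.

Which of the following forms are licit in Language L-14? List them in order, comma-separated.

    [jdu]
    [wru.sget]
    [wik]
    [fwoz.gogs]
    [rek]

[jdu], [wru.sget], [wik], [rek]

[jdu] — σ1 onset /jd/ (2C), coda /∅/ ok → licit
[wru.sget] — σ1 onset /wr/ (2C), coda /∅/ ok; σ2 onset /sg/ (2C), coda /t/ ok → licit
[wik] — σ1 onset /w/, coda /k/ ok → licit
[fwoz.gogs] — violates constraint 5: syllable 2 coda /gs/ has 2 consonants (> 1) → illicit
[rek] — σ1 onset /r/, coda /k/ ok → licit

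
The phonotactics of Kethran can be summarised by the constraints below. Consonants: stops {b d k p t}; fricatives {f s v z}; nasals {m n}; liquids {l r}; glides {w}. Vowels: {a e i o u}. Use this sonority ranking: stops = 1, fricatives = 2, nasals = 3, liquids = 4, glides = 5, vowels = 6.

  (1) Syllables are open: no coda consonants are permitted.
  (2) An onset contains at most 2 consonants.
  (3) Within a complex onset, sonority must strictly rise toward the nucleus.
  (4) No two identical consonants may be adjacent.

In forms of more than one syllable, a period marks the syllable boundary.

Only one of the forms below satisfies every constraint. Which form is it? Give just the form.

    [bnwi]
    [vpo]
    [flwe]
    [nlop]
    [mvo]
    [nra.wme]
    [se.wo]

[se.wo]

[bnwi] — violates constraint 2: syllable 1 onset /bnw/ has 3 consonants (> 2) → ill-formed
[vpo] — violates constraint 3: syllable 1 onset /vp/: /v/ (fricative, 2) → /p/ (stop, 1) does not rise → ill-formed
[flwe] — violates constraint 2: syllable 1 onset /flw/ has 3 consonants (> 2) → ill-formed
[nlop] — violates constraint 1: syllable 1 coda /p/ has 1 consonant (> 0) → ill-formed
[mvo] — violates constraint 3: syllable 1 onset /mv/: /m/ (nasal, 3) → /v/ (fricative, 2) does not rise → ill-formed
[nra.wme] — violates constraint 3: syllable 2 onset /wm/: /w/ (glide, 5) → /m/ (nasal, 3) does not rise → ill-formed
[se.wo] — σ1 onset /s/, coda /∅/ ok; σ2 onset /w/, coda /∅/ ok → well-formed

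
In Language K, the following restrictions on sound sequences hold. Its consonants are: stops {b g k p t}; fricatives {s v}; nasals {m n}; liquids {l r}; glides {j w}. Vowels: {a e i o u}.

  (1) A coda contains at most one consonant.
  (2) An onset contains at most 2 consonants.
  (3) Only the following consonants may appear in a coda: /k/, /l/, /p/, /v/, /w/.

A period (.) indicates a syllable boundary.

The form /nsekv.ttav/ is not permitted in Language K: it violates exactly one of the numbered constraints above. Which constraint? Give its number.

1

/nsekv.ttav/: syllable 1 coda /kv/ has 2 consonants (> 1).
This is a violation of constraint 1: "A coda contains at most one consonant."
The remaining constraints (2, 3) are satisfied.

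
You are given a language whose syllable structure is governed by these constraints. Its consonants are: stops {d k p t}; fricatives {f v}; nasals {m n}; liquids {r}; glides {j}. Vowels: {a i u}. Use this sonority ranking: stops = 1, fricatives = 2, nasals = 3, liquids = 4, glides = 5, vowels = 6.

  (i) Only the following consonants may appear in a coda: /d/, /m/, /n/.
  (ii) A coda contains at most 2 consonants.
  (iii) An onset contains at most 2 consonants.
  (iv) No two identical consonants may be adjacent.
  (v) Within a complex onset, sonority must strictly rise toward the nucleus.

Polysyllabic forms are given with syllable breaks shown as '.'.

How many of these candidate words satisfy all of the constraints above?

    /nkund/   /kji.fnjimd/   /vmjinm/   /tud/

1

/nkund/ — violates constraint (v): syllable 1 onset /nk/: /n/ (nasal, 3) → /k/ (stop, 1) does not rise → not permitted
/kji.fnjimd/ — violates constraint (iii): syllable 2 onset /fnj/ has 3 consonants (> 2) → not permitted
/vmjinm/ — violates constraint (iii): syllable 1 onset /vmj/ has 3 consonants (> 2) → not permitted
/tud/ — σ1 onset /t/, coda /d/ ok → permitted
Permitted: /tud/ → 1.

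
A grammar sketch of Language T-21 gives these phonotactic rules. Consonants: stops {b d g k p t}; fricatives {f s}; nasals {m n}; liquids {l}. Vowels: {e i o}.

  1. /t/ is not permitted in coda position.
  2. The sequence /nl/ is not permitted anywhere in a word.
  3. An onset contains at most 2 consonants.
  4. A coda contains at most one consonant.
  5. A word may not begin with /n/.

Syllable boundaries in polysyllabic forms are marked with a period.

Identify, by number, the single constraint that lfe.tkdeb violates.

3

lfe.tkdeb: syllable 2 onset /tkd/ has 3 consonants (> 2).
This is a violation of constraint 3: "An onset contains at most 2 consonants."
The remaining constraints (1, 2, 4, 5) are satisfied.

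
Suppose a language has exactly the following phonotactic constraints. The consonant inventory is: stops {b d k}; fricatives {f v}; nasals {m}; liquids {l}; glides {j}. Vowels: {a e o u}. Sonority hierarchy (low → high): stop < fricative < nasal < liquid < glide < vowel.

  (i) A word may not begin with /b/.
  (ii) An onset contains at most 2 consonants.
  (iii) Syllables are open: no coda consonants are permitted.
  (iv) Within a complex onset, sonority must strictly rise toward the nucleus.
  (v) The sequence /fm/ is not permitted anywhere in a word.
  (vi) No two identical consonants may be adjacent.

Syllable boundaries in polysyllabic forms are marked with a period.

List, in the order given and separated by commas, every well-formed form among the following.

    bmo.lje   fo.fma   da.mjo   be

da.mjo

bmo.lje — violates constraint (i): word begins with /b/ → ill-formed
fo.fma — violates constraint (v): contains banned sequence /fm/ → ill-formed
da.mjo — σ1 onset /d/, coda /∅/ ok; σ2 onset /mj/ (3→5 rises), coda /∅/ ok → well-formed
be — violates constraint (i): word begins with /b/ → ill-formed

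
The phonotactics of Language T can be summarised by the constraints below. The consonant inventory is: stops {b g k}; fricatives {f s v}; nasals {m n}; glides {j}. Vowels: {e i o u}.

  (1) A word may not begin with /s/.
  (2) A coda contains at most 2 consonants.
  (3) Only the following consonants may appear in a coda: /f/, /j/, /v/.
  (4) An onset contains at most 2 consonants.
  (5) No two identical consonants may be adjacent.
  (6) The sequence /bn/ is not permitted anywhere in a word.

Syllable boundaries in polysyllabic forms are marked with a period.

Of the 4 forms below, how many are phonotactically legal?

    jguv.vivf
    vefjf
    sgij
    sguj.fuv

0

jguv.vivf — violates constraint 5: adjacent identical consonants /vv/ → phonotactically illegal
vefjf — violates constraint 2: syllable 1 coda /fjf/ has 3 consonants (> 2) → phonotactically illegal
sgij — violates constraint 1: word begins with /s/ → phonotactically illegal
sguj.fuv — violates constraint 1: word begins with /s/ → phonotactically illegal
No form is phonotactically legal → 0.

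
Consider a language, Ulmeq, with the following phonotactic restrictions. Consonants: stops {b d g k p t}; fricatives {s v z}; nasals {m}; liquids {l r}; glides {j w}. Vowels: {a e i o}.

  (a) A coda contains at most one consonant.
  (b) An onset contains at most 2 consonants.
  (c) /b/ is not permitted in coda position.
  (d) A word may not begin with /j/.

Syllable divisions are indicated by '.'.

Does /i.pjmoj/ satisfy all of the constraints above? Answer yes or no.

no

/i.pjmoj/ — violates constraint (b): syllable 2 onset /pjm/ has 3 consonants (> 2) → not permitted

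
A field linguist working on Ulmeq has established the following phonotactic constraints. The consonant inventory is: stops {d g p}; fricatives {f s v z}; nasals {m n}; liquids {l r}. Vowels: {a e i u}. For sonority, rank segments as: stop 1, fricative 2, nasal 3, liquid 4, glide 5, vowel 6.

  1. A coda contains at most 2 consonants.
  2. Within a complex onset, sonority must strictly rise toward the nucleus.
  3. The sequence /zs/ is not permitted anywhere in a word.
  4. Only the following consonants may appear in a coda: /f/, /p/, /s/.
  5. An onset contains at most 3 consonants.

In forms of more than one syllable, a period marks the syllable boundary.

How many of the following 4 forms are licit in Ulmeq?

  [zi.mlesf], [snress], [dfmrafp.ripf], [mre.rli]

[zi.mlesf] — σ1 onset /z/, coda /∅/ ok; σ2 onset /ml/ (3→4 rises), coda /sf/ (2C) ok → licit
[snress] — σ1 onset /snr/ (2→3→4 rises), coda /ss/ (2C) ok → licit
[dfmrafp.ripf] — violates constraint 5: syllable 1 onset /dfmr/ has 4 consonants (> 3) → illicit
[mre.rli] — violates constraint 2: syllable 2 onset /rl/: /r/ (liquid, 4) → /l/ (liquid, 4) does not rise → illicit
Licit: [zi.mlesf], [snress] → 2.

2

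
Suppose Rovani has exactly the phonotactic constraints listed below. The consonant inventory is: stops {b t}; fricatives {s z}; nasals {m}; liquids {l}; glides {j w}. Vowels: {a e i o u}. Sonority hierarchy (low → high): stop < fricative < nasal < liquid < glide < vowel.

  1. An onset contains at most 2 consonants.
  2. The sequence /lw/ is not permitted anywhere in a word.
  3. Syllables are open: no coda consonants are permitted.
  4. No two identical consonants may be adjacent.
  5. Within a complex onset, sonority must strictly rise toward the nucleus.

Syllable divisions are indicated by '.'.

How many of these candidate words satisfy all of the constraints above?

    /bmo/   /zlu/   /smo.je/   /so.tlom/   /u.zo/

/bmo/ — σ1 onset /bm/ (1→3 rises), coda /∅/ ok → well-formed
/zlu/ — σ1 onset /zl/ (2→4 rises), coda /∅/ ok → well-formed
/smo.je/ — σ1 onset /sm/ (2→3 rises), coda /∅/ ok; σ2 onset /j/, coda /∅/ ok → well-formed
/so.tlom/ — violates constraint 3: syllable 2 coda /m/ has 1 consonant (> 0) → ill-formed
/u.zo/ — σ1 onset /∅/, coda /∅/ ok; σ2 onset /z/, coda /∅/ ok → well-formed
Well-formed: /bmo/, /zlu/, /smo.je/, /u.zo/ → 4.

4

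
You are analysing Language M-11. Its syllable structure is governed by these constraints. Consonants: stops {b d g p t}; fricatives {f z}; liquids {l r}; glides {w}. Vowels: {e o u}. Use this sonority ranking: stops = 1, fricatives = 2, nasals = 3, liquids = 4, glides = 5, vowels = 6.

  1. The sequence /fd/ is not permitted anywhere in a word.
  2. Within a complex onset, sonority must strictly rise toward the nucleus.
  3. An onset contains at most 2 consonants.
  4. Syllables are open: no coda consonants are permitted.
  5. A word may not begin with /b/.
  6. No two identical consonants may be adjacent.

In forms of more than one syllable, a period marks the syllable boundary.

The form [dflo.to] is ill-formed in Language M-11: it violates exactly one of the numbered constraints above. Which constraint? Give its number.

3

[dflo.to]: syllable 1 onset /dfl/ has 3 consonants (> 2).
This is a violation of constraint 3: "An onset contains at most 2 consonants."
The remaining constraints (1, 2, 4, 5, 6) are satisfied.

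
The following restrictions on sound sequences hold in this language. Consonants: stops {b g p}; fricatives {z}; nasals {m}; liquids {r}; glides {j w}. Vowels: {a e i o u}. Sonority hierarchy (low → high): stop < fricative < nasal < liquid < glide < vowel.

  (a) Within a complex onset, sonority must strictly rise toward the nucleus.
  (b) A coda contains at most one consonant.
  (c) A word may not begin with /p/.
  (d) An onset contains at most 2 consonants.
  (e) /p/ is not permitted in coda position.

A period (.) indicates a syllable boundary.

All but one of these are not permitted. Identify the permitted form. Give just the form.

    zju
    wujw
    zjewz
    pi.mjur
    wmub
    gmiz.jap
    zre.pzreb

zju

zju — σ1 onset /zj/ (2→5 rises), coda /∅/ ok → permitted
wujw — violates constraint (b): syllable 1 coda /jw/ has 2 consonants (> 1) → not permitted
zjewz — violates constraint (b): syllable 1 coda /wz/ has 2 consonants (> 1) → not permitted
pi.mjur — violates constraint (c): word begins with /p/ → not permitted
wmub — violates constraint (a): syllable 1 onset /wm/: /w/ (glide, 5) → /m/ (nasal, 3) does not rise → not permitted
gmiz.jap — violates constraint (e): syllable 2 coda contains /p/ → not permitted
zre.pzreb — violates constraint (d): syllable 2 onset /pzr/ has 3 consonants (> 2) → not permitted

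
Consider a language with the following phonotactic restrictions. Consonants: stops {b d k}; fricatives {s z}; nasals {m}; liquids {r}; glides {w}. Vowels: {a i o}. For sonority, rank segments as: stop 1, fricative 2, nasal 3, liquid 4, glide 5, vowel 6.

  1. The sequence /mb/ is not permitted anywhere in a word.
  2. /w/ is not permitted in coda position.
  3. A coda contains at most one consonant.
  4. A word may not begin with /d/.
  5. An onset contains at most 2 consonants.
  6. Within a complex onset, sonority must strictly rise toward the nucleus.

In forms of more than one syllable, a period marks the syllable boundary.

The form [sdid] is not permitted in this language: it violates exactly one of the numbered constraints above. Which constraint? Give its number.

6

[sdid]: syllable 1 onset /sd/: /s/ (fricative, 2) → /d/ (stop, 1) does not rise.
This is a violation of constraint 6: "Within a complex onset, sonority must strictly rise toward the nucleus."
The remaining constraints (1, 2, 3, 4, 5) are satisfied.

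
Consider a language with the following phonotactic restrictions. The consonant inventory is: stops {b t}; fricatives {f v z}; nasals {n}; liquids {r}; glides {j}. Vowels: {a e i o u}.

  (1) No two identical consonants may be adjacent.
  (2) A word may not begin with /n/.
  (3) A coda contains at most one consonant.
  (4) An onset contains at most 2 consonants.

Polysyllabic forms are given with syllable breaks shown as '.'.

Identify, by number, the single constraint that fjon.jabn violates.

3

fjon.jabn: syllable 2 coda /bn/ has 2 consonants (> 1).
This is a violation of constraint 3: "A coda contains at most one consonant."
The remaining constraints (1, 2, 4) are satisfied.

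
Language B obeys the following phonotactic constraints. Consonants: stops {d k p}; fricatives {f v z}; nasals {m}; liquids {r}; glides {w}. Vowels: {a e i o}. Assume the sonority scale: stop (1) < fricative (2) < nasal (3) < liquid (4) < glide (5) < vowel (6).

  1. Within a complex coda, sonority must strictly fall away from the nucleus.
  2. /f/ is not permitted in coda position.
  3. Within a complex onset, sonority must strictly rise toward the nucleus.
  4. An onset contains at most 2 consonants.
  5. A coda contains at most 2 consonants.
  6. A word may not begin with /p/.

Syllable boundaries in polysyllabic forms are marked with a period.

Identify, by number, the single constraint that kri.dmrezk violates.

4

kri.dmrezk: syllable 2 onset /dmr/ has 3 consonants (> 2).
This is a violation of constraint 4: "An onset contains at most 2 consonants."
The remaining constraints (1, 2, 3, 5, 6) are satisfied.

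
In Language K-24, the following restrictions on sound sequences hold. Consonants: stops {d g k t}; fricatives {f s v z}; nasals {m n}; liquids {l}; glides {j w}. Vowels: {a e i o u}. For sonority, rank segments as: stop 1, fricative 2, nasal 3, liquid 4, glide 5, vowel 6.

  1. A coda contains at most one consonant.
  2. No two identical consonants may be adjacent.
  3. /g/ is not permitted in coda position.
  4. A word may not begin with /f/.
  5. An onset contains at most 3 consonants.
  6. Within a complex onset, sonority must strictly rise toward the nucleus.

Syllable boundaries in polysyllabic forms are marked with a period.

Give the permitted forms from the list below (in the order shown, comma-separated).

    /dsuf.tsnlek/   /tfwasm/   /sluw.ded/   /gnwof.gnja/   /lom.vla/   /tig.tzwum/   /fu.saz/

/dsuf.tsnlek/ — violates constraint 5: syllable 2 onset /tsnl/ has 4 consonants (> 3) → not permitted
/tfwasm/ — violates constraint 1: syllable 1 coda /sm/ has 2 consonants (> 1) → not permitted
/sluw.ded/ — σ1 onset /sl/ (2→4 rises), coda /w/ ok; σ2 onset /d/, coda /d/ ok → permitted
/gnwof.gnja/ — σ1 onset /gnw/ (1→3→5 rises), coda /f/ ok; σ2 onset /gnj/ (1→3→5 rises), coda /∅/ ok → permitted
/lom.vla/ — σ1 onset /l/, coda /m/ ok; σ2 onset /vl/ (2→4 rises), coda /∅/ ok → permitted
/tig.tzwum/ — violates constraint 3: syllable 1 coda contains /g/ → not permitted
/fu.saz/ — violates constraint 4: word begins with /f/ → not permitted

/sluw.ded/, /gnwof.gnja/, /lom.vla/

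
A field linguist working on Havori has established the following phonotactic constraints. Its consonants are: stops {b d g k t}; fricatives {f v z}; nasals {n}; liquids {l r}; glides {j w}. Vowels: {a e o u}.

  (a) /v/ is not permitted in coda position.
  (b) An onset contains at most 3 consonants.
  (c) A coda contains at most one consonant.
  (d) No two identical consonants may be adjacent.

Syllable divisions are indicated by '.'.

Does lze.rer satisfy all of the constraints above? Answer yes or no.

lze.rer — σ1 onset /lz/ (2C), coda /∅/ ok; σ2 onset /r/, coda /r/ ok → permitted

yes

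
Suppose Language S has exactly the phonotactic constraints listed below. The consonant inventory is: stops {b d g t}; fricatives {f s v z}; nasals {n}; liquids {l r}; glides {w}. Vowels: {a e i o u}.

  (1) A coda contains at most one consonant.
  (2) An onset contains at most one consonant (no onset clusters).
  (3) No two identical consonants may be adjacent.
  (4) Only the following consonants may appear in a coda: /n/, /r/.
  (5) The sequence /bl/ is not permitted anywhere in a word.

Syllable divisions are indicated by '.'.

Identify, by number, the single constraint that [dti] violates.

[dti]: syllable 1 onset /dt/ has 2 consonants (> 1).
This is a violation of constraint 2: "An onset contains at most one consonant (no onset clusters)."
The remaining constraints (1, 3, 4, 5) are satisfied.

2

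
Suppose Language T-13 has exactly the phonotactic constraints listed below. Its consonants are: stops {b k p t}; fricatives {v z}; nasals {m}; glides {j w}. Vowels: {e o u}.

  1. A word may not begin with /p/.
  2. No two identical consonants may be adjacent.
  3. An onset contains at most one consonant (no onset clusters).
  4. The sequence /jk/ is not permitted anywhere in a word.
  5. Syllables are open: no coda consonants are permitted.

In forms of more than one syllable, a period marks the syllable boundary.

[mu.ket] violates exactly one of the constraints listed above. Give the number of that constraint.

[mu.ket]: syllable 2 coda /t/ has 1 consonant (> 0).
This is a violation of constraint 5: "Syllables are open: no coda consonants are permitted."
The remaining constraints (1, 2, 3, 4) are satisfied.

5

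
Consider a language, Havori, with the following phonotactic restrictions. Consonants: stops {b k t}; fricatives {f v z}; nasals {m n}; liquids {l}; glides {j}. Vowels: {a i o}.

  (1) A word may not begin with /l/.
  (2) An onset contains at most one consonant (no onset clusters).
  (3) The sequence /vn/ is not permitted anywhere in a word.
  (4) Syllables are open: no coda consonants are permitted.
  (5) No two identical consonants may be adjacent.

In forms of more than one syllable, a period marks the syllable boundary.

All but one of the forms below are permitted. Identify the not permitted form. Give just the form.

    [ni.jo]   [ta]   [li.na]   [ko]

[li.na]

[ni.jo] — σ1 onset /n/, coda /∅/ ok; σ2 onset /j/, coda /∅/ ok → permitted
[ta] — σ1 onset /t/, coda /∅/ ok → permitted
[li.na] — violates constraint 1: word begins with /l/ → not permitted
[ko] — σ1 onset /k/, coda /∅/ ok → permitted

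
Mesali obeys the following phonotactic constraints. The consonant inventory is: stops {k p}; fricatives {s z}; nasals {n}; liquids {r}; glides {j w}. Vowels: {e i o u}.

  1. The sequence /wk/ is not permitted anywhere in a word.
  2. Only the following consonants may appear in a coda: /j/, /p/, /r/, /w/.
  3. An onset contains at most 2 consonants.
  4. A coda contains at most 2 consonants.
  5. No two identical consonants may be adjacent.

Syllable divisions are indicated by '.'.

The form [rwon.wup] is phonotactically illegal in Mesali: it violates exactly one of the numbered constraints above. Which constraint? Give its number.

[rwon.wup]: syllable 1 coda contains /n/, which is not a licensed coda consonant.
This is a violation of constraint 2: "Only the following consonants may appear in a coda: /j/, /p/, /r/, /w/."
The remaining constraints (1, 3, 4, 5) are satisfied.

2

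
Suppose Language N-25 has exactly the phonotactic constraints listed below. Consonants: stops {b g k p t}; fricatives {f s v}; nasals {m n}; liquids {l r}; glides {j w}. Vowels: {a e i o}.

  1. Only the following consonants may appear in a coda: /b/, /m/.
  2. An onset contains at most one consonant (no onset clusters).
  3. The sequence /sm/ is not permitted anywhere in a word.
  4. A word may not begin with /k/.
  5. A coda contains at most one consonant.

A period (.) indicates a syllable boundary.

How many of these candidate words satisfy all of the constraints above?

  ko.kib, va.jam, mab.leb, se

ko.kib — violates constraint 4: word begins with /k/ → phonotactically illegal
va.jam — σ1 onset /v/, coda /∅/ ok; σ2 onset /j/, coda /m/ ok → phonotactically legal
mab.leb — σ1 onset /m/, coda /b/ ok; σ2 onset /l/, coda /b/ ok → phonotactically legal
se — σ1 onset /s/, coda /∅/ ok → phonotactically legal
Phonotactically legal: va.jam, mab.leb, se → 3.

3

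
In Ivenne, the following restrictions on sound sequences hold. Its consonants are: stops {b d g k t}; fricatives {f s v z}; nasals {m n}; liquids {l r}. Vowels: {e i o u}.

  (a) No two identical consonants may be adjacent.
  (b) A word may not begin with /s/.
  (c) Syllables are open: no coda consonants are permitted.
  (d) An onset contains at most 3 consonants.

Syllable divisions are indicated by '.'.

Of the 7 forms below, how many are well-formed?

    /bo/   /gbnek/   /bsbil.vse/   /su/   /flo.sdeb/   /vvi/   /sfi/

/bo/ — σ1 onset /b/, coda /∅/ ok → well-formed
/gbnek/ — violates constraint (c): syllable 1 coda /k/ has 1 consonant (> 0) → ill-formed
/bsbil.vse/ — violates constraint (c): syllable 1 coda /l/ has 1 consonant (> 0) → ill-formed
/su/ — violates constraint (b): word begins with /s/ → ill-formed
/flo.sdeb/ — violates constraint (c): syllable 2 coda /b/ has 1 consonant (> 0) → ill-formed
/vvi/ — violates constraint (a): adjacent identical consonants /vv/ → ill-formed
/sfi/ — violates constraint (b): word begins with /s/ → ill-formed
Well-formed: /bo/ → 1.

1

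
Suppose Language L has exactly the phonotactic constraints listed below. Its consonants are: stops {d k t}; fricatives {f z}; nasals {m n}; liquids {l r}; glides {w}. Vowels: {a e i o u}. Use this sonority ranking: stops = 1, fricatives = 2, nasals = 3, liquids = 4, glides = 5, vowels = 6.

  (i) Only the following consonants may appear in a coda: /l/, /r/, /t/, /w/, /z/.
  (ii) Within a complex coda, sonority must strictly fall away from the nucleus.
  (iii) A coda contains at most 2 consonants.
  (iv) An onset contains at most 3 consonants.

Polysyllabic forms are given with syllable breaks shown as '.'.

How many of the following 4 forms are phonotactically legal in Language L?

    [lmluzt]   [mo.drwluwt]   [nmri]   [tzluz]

[lmluzt] — σ1 onset /lml/ (3C), coda /zt/ (2→1 falls) ok → phonotactically legal
[mo.drwluwt] — violates constraint (iv): syllable 2 onset /drwl/ has 4 consonants (> 3) → phonotactically illegal
[nmri] — σ1 onset /nmr/ (3C), coda /∅/ ok → phonotactically legal
[tzluz] — σ1 onset /tzl/ (3C), coda /z/ ok → phonotactically legal
Phonotactically legal: [lmluzt], [nmri], [tzluz] → 3.

3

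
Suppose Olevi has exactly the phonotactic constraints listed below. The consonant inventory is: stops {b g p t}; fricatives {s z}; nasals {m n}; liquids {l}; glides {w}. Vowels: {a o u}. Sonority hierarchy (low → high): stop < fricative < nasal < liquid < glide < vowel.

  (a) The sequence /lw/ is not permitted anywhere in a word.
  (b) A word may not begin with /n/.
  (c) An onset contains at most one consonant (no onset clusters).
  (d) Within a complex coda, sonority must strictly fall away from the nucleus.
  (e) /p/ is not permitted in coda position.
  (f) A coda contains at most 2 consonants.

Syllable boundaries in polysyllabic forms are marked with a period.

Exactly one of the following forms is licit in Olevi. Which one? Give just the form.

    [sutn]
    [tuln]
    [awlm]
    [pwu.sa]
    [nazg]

[sutn] — violates constraint (d): syllable 1 coda /tn/: /t/ (stop, 1) → /n/ (nasal, 3) does not fall → illicit
[tuln] — σ1 onset /t/, coda /ln/ (4→3 falls) ok → licit
[awlm] — violates constraint (f): syllable 1 coda /wlm/ has 3 consonants (> 2) → illicit
[pwu.sa] — violates constraint (c): syllable 1 onset /pw/ has 2 consonants (> 1) → illicit
[nazg] — violates constraint (b): word begins with /n/ → illicit

[tuln]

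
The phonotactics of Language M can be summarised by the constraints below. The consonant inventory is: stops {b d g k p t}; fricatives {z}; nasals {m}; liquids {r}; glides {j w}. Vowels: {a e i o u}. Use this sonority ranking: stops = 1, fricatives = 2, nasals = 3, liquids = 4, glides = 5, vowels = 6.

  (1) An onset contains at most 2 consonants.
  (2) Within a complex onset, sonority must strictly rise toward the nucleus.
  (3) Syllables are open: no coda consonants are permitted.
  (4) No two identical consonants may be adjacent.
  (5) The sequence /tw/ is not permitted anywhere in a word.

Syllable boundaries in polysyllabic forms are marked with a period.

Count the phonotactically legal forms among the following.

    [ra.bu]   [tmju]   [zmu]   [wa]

[ra.bu] — σ1 onset /r/, coda /∅/ ok; σ2 onset /b/, coda /∅/ ok → phonotactically legal
[tmju] — violates constraint 1: syllable 1 onset /tmj/ has 3 consonants (> 2) → phonotactically illegal
[zmu] — σ1 onset /zm/ (2→3 rises), coda /∅/ ok → phonotactically legal
[wa] — σ1 onset /w/, coda /∅/ ok → phonotactically legal
Phonotactically legal: [ra.bu], [zmu], [wa] → 3.

3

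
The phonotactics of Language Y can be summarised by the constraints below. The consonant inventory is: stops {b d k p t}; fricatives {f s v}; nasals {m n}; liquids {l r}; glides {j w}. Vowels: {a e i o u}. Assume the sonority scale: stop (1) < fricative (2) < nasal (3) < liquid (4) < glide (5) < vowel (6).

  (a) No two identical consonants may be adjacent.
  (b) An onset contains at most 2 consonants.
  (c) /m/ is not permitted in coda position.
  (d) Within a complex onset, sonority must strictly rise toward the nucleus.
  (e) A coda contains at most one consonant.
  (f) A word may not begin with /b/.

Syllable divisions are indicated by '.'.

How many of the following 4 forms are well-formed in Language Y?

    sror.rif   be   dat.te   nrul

sror.rif — violates constraint (a): adjacent identical consonants /rr/ → ill-formed
be — violates constraint (f): word begins with /b/ → ill-formed
dat.te — violates constraint (a): adjacent identical consonants /tt/ → ill-formed
nrul — σ1 onset /nr/ (3→4 rises), coda /l/ ok → well-formed
Well-formed: nrul → 1.

1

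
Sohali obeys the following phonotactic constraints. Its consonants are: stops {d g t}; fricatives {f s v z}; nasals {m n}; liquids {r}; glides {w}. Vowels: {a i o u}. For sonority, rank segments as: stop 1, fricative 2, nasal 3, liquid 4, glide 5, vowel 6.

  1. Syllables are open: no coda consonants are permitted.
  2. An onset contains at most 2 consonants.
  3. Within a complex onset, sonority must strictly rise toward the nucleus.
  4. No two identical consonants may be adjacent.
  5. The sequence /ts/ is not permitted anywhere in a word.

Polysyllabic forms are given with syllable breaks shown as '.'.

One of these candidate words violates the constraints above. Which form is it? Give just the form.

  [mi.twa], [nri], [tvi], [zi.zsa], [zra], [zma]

[zi.zsa]

[mi.twa] — σ1 onset /m/, coda /∅/ ok; σ2 onset /tw/ (1→5 rises), coda /∅/ ok → licit
[nri] — σ1 onset /nr/ (3→4 rises), coda /∅/ ok → licit
[tvi] — σ1 onset /tv/ (1→2 rises), coda /∅/ ok → licit
[zi.zsa] — violates constraint 3: syllable 2 onset /zs/: /z/ (fricative, 2) → /s/ (fricative, 2) does not rise → illicit
[zra] — σ1 onset /zr/ (2→4 rises), coda /∅/ ok → licit
[zma] — σ1 onset /zm/ (2→3 rises), coda /∅/ ok → licit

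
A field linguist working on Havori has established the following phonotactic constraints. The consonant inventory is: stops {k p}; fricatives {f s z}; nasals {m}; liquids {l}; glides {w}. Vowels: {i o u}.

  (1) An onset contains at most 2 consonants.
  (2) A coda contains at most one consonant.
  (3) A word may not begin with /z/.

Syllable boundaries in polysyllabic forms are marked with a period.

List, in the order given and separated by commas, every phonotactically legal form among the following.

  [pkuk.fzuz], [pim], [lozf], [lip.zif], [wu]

[pkuk.fzuz], [pim], [lip.zif], [wu]

[pkuk.fzuz] — σ1 onset /pk/ (2C), coda /k/ ok; σ2 onset /fz/ (2C), coda /z/ ok → phonotactically legal
[pim] — σ1 onset /p/, coda /m/ ok → phonotactically legal
[lozf] — violates constraint 2: syllable 1 coda /zf/ has 2 consonants (> 1) → phonotactically illegal
[lip.zif] — σ1 onset /l/, coda /p/ ok; σ2 onset /z/, coda /f/ ok → phonotactically legal
[wu] — σ1 onset /w/, coda /∅/ ok → phonotactically legal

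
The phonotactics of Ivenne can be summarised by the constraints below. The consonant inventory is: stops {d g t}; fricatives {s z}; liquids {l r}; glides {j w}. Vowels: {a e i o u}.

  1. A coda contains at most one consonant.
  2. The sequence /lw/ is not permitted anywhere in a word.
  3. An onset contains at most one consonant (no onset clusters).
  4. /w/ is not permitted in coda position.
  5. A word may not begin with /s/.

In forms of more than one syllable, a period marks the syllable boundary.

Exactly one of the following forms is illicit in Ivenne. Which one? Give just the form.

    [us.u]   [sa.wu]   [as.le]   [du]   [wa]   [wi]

[sa.wu]

[us.u] — σ1 onset /∅/, coda /s/ ok; σ2 onset /∅/, coda /∅/ ok → licit
[sa.wu] — violates constraint 5: word begins with /s/ → illicit
[as.le] — σ1 onset /∅/, coda /s/ ok; σ2 onset /l/, coda /∅/ ok → licit
[du] — σ1 onset /d/, coda /∅/ ok → licit
[wa] — σ1 onset /w/, coda /∅/ ok → licit
[wi] — σ1 onset /w/, coda /∅/ ok → licit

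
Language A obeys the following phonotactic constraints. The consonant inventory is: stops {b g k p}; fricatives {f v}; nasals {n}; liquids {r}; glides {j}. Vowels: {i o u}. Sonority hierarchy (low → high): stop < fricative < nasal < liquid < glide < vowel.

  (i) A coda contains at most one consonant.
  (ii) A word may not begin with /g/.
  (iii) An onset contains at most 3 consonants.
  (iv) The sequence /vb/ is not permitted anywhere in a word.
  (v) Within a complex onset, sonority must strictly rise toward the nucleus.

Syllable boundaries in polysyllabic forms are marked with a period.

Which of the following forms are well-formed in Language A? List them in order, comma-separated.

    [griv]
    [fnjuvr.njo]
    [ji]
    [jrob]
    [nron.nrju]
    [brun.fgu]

[griv] — violates constraint (ii): word begins with /g/ → ill-formed
[fnjuvr.njo] — violates constraint (i): syllable 1 coda /vr/ has 2 consonants (> 1) → ill-formed
[ji] — σ1 onset /j/, coda /∅/ ok → well-formed
[jrob] — violates constraint (v): syllable 1 onset /jr/: /j/ (glide, 5) → /r/ (liquid, 4) does not rise → ill-formed
[nron.nrju] — σ1 onset /nr/ (3→4 rises), coda /n/ ok; σ2 onset /nrj/ (3→4→5 rises), coda /∅/ ok → well-formed
[brun.fgu] — violates constraint (v): syllable 2 onset /fg/: /f/ (fricative, 2) → /g/ (stop, 1) does not rise → ill-formed

[ji], [nron.nrju]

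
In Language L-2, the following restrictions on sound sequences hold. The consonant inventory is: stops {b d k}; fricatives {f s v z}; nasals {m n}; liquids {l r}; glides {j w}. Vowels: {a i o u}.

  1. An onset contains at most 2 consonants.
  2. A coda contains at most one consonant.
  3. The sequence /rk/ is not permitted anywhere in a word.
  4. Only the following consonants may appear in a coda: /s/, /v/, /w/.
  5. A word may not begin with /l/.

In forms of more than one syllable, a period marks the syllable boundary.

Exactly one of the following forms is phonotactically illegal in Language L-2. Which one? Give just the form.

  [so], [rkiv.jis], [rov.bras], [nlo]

[so] — σ1 onset /s/, coda /∅/ ok → phonotactically legal
[rkiv.jis] — violates constraint 3: contains banned sequence /rk/ → phonotactically illegal
[rov.bras] — σ1 onset /r/, coda /v/ ok; σ2 onset /br/ (2C), coda /s/ ok → phonotactically legal
[nlo] — σ1 onset /nl/ (2C), coda /∅/ ok → phonotactically legal

[rkiv.jis]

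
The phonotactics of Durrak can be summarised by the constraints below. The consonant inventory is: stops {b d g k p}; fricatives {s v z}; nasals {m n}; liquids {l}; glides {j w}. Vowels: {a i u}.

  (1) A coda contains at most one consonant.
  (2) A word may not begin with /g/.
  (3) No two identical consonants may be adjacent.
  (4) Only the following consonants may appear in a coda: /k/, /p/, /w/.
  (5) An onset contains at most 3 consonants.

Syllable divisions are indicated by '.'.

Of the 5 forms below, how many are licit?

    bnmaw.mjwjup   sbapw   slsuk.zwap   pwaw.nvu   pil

bnmaw.mjwjup — violates constraint 5: syllable 2 onset /mjwj/ has 4 consonants (> 3) → illicit
sbapw — violates constraint 1: syllable 1 coda /pw/ has 2 consonants (> 1) → illicit
slsuk.zwap — σ1 onset /sls/ (3C), coda /k/ ok; σ2 onset /zw/ (2C), coda /p/ ok → licit
pwaw.nvu — σ1 onset /pw/ (2C), coda /w/ ok; σ2 onset /nv/ (2C), coda /∅/ ok → licit
pil — violates constraint 4: syllable 1 coda contains /l/, which is not a licensed coda consonant → illicit
Licit: slsuk.zwap, pwaw.nvu → 2.

2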